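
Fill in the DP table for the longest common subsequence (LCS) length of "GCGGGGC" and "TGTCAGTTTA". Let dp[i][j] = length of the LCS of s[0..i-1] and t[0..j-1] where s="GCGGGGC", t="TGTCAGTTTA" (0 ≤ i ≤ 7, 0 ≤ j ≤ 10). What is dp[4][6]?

3

   ''  T  G  T  C  A  G  T  T  T  A
''  0  0  0  0  0  0  0  0  0  0  0
 G  0  0  1  1  1  1  1  1  1  1  1
 C  0  0  1  1  2  2  2  2  2  2  2
 G  0  0  1  1  2  2  3  3  3  3  3
 G  0  0  1  1  2  2  3  3  3  3  3
 G  0  0  1  1  2  2  3  3  3  3  3
 G  0  0  1  1  2  2  3  3  3  3  3
 C  0  0  1  1  2  2  3  3  3  3  3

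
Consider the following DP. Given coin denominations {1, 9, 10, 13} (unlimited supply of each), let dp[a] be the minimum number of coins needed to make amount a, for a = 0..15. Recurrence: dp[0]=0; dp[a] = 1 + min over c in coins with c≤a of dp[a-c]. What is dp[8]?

 a  0  1  2  3  4  5  6  7  8  9 10 11 12 13 14 15
dp  0  1  2  3  4  5  6  7  8  1  1  2  3  1  2  3

8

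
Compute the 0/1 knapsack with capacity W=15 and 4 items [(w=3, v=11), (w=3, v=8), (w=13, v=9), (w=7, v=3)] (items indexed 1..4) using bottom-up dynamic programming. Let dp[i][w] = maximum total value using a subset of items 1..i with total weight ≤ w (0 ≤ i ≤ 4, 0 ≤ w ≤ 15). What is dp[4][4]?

11

i\w   0   1   2   3   4   5   6   7   8   9  10  11  12  13  14  15
  0   0   0   0   0   0   0   0   0   0   0   0   0   0   0   0   0
  1   0   0   0  11  11  11  11  11  11  11  11  11  11  11  11  11
  2   0   0   0  11  11  11  19  19  19  19  19  19  19  19  19  19
  3   0   0   0  11  11  11  19  19  19  19  19  19  19  19  19  19
  4   0   0   0  11  11  11  19  19  19  19  19  19  19  22  22  22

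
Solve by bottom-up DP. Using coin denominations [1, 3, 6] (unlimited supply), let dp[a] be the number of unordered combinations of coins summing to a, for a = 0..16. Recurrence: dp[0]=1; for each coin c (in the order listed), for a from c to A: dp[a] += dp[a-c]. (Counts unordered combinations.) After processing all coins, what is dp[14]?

9

after  coin     0     1     2     3     4     5     6     7     8     9    10    11    12    13    14    15    16
          1     1     1     1     1     1     1     1     1     1     1     1     1     1     1     1     1     1
          3     1     1     1     2     2     2     3     3     3     4     4     4     5     5     5     6     6
          6     1     1     1     2     2     2     4     4     4     6     6     6     9     9     9    12    12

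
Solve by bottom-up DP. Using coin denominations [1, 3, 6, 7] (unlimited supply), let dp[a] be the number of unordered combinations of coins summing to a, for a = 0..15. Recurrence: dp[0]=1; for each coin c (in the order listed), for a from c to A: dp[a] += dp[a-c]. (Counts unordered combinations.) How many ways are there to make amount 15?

17

after  coin     0     1     2     3     4     5     6     7     8     9    10    11    12    13    14    15
          1     1     1     1     1     1     1     1     1     1     1     1     1     1     1     1     1
          3     1     1     1     2     2     2     3     3     3     4     4     4     5     5     5     6
          6     1     1     1     2     2     2     4     4     4     6     6     6     9     9     9    12
          7     1     1     1     2     2     2     4     5     5     7     8     8    11    13    14    17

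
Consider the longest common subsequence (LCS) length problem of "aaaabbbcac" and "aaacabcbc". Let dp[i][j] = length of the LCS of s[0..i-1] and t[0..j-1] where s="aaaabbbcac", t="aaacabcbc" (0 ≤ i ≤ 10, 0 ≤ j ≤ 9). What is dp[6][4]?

   ''  a  a  a  c  a  b  c  b  c
''  0  0  0  0  0  0  0  0  0  0
 a  0  1  1  1  1  1  1  1  1  1
 a  0  1  2  2  2  2  2  2  2  2
 a  0  1  2  3  3  3  3  3  3  3
 a  0  1  2  3  3  4  4  4  4  4
 b  0  1  2  3  3  4  5  5  5  5
 b  0  1  2  3  3  4  5  5  6  6
 b  0  1  2  3  3  4  5  5  6  6
 c  0  1  2  3  4  4  5  6  6  7
 a  0  1  2  3  4  5  5  6  6  7
 c  0  1  2  3  4  5  5  6  6  7

3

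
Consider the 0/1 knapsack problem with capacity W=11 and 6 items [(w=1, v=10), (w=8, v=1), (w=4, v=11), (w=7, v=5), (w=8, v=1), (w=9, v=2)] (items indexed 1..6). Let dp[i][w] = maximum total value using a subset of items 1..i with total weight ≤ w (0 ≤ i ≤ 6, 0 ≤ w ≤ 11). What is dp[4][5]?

21

i\w   0   1   2   3   4   5   6   7   8   9  10  11
  0   0   0   0   0   0   0   0   0   0   0   0   0
  1   0  10  10  10  10  10  10  10  10  10  10  10
  2   0  10  10  10  10  10  10  10  10  11  11  11
  3   0  10  10  10  11  21  21  21  21  21  21  21
  4   0  10  10  10  11  21  21  21  21  21  21  21
  5   0  10  10  10  11  21  21  21  21  21  21  21
  6   0  10  10  10  11  21  21  21  21  21  21  21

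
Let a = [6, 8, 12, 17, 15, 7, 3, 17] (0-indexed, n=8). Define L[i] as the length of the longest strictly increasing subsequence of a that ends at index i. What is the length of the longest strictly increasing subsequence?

   i    0    1    2    3    4    5    6    7
a[i]    6    8   12   17   15    7    3   17
L[i]    1    2    3    4    4    2    1    5

5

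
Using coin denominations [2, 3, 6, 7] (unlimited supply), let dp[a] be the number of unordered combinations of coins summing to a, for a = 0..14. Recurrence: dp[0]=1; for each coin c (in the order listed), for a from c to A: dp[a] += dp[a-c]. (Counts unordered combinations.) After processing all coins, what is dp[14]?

after  coin     0     1     2     3     4     5     6     7     8     9    10    11    12    13    14
          2     1     0     1     0     1     0     1     0     1     0     1     0     1     0     1
          3     1     0     1     1     1     1     2     1     2     2     2     2     3     2     3
          6     1     0     1     1     1     1     3     1     3     3     3     3     6     3     6
          7     1     0     1     1     1     1     3     2     3     4     4     4     7     6     8

8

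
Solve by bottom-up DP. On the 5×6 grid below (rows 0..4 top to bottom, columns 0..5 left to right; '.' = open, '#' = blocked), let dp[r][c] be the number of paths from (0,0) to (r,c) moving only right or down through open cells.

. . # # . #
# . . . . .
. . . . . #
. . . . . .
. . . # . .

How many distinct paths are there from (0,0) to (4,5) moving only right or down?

r\c   0   1   2   3   4   5
  0   1   1   0   0   0   0
  1   0   1   1   1   1   1
  2   0   1   2   3   4   0
  3   0   1   3   6  10  10
  4   0   1   4   0  10  20

20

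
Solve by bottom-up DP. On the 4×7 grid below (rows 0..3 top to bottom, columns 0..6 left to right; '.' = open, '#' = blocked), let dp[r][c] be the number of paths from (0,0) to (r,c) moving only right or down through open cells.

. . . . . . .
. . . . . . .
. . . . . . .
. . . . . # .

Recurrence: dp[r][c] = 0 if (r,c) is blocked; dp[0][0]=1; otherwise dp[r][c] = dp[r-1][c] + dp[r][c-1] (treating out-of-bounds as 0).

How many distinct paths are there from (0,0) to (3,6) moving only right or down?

28

r\c   0   1   2   3   4   5   6
  0   1   1   1   1   1   1   1
  1   1   2   3   4   5   6   7
  2   1   3   6  10  15  21  28
  3   1   4  10  20  35   0  28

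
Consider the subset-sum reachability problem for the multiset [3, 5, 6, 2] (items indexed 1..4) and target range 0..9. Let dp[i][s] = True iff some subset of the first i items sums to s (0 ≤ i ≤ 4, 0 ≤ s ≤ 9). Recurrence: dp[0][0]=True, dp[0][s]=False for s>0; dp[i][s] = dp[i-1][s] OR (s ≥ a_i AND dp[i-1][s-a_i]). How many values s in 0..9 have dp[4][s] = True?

8

i\s   0   1   2   3   4   5   6   7   8   9
  0   T   F   F   F   F   F   F   F   F   F
  1   T   F   F   T   F   F   F   F   F   F
  2   T   F   F   T   F   T   F   F   T   F
  3   T   F   F   T   F   T   T   F   T   T
  4   T   F   T   T   F   T   T   T   T   T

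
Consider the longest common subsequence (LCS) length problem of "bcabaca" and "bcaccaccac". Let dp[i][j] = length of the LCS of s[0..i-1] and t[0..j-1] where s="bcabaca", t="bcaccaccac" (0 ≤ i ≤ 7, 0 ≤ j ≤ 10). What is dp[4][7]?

   ''  b  c  a  c  c  a  c  c  a  c
''  0  0  0  0  0  0  0  0  0  0  0
 b  0  1  1  1  1  1  1  1  1  1  1
 c  0  1  2  2  2  2  2  2  2  2  2
 a  0  1  2  3  3  3  3  3  3  3  3
 b  0  1  2  3  3  3  3  3  3  3  3
 a  0  1  2  3  3  3  4  4  4  4  4
 c  0  1  2  3  4  4  4  5  5  5  5
 a  0  1  2  3  4  4  5  5  5  6  6

3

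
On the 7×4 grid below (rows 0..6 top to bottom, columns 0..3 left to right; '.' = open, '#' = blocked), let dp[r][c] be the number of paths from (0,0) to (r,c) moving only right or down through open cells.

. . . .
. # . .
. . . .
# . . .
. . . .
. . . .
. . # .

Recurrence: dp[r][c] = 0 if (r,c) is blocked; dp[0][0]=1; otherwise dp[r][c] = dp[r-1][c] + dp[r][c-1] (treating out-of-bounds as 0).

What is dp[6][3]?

16

r\c   0   1   2   3
  0   1   1   1   1
  1   1   0   1   2
  2   1   1   2   4
  3   0   1   3   7
  4   0   1   4  11
  5   0   1   5  16
  6   0   1   0  16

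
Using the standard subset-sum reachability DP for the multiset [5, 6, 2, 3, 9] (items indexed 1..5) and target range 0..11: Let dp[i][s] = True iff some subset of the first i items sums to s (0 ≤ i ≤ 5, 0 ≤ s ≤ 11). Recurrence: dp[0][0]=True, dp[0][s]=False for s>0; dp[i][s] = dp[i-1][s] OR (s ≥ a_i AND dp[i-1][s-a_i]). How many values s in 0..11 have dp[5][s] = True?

i\s   0   1   2   3   4   5   6   7   8   9  10  11
  0   T   F   F   F   F   F   F   F   F   F   F   F
  1   T   F   F   F   F   T   F   F   F   F   F   F
  2   T   F   F   F   F   T   T   F   F   F   F   T
  3   T   F   T   F   F   T   T   T   T   F   F   T
  4   T   F   T   T   F   T   T   T   T   T   T   T
  5   T   F   T   T   F   T   T   T   T   T   T   T

10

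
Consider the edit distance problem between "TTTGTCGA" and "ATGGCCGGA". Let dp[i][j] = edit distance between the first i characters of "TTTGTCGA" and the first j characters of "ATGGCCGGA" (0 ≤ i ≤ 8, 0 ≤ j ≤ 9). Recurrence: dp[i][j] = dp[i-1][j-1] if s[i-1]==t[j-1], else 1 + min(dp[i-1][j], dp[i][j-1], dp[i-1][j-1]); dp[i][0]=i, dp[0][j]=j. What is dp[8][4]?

5

   ''  A  T  G  G  C  C  G  G  A
''  0  1  2  3  4  5  6  7  8  9
 T  1  1  1  2  3  4  5  6  7  8
 T  2  2  1  2  3  4  5  6  7  8
 T  3  3  2  2  3  4  5  6  7  8
 G  4  4  3  2  2  3  4  5  6  7
 T  5  5  4  3  3  3  4  5  6  7
 C  6  6  5  4  4  3  3  4  5  6
 G  7  7  6  5  4  4  4  3  4  5
 A  8  7  7  6  5  5  5  4  4  4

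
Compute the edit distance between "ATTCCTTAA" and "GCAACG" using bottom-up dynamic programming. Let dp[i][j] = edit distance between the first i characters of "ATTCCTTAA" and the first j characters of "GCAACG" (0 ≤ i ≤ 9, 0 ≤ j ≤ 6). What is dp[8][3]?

6

   ''  G  C  A  A  C  G
''  0  1  2  3  4  5  6
 A  1  1  2  2  3  4  5
 T  2  2  2  3  3  4  5
 T  3  3  3  3  4  4  5
 C  4  4  3  4  4  4  5
 C  5  5  4  4  5  4  5
 T  6  6  5  5  5  5  5
 T  7  7  6  6  6  6  6
 A  8  8  7  6  6  7  7
 A  9  9  8  7  6  7  8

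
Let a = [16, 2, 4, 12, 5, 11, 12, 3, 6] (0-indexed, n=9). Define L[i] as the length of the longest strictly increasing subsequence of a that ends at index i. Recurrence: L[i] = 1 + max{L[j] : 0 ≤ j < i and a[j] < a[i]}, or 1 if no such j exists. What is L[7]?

2

   i    0    1    2    3    4    5    6    7    8
a[i]   16    2    4   12    5   11   12    3    6
L[i]    1    1    2    3    3    4    5    2    4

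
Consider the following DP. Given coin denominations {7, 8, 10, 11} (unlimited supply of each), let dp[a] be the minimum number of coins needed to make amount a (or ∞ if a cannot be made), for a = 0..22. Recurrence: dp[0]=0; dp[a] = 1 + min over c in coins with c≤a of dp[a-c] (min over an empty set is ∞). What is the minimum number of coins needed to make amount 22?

 a  0  1  2  3  4  5  6  7  8  9 10 11 12 13 14 15 16 17 18 19 20 21 22
dp  0  -  -  -  -  -  -  1  1  -  1  1  -  -  2  2  2  2  2  2  2  2  2
(- denotes ∞ / unreachable)

2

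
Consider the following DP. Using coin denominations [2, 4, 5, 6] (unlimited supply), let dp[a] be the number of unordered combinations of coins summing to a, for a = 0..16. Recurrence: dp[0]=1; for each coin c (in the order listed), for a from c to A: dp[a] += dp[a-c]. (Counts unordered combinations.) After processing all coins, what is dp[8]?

4

after  coin     0     1     2     3     4     5     6     7     8     9    10    11    12    13    14    15    16
          2     1     0     1     0     1     0     1     0     1     0     1     0     1     0     1     0     1
          4     1     0     1     0     2     0     2     0     3     0     3     0     4     0     4     0     5
          5     1     0     1     0     2     1     2     1     3     2     4     2     5     3     6     4     7
          6     1     0     1     0     2     1     3     1     4     2     6     3     8     4    10     6    13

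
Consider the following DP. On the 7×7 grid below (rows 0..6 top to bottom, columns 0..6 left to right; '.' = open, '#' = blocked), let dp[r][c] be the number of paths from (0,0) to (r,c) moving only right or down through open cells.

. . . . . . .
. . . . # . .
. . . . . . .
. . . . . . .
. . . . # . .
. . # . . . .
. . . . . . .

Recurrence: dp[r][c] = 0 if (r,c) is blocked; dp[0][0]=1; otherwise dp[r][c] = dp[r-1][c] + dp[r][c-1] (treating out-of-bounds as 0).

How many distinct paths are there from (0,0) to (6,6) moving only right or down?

324

r\c   0   1   2   3   4   5   6
  0   1   1   1   1   1   1   1
  1   1   2   3   4   0   1   2
  2   1   3   6  10  10  11  13
  3   1   4  10  20  30  41  54
  4   1   5  15  35   0  41  95
  5   1   6   0  35  35  76 171
  6   1   7   7  42  77 153 324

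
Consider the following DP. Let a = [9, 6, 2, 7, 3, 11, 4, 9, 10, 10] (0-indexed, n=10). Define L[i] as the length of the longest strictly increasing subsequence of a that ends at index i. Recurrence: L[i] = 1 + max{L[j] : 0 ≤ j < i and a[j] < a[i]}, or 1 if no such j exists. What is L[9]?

5

   i    0    1    2    3    4    5    6    7    8    9
a[i]    9    6    2    7    3   11    4    9   10   10
L[i]    1    1    1    2    2    3    3    4    5    5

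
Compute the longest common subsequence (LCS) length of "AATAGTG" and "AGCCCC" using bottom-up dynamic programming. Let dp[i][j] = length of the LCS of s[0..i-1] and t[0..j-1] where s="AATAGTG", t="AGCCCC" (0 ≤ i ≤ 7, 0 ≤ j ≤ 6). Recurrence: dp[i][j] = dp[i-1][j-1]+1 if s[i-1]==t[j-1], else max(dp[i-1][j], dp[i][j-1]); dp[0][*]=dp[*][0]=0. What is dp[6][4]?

   ''  A  G  C  C  C  C
''  0  0  0  0  0  0  0
 A  0  1  1  1  1  1  1
 A  0  1  1  1  1  1  1
 T  0  1  1  1  1  1  1
 A  0  1  1  1  1  1  1
 G  0  1  2  2  2  2  2
 T  0  1  2  2  2  2  2
 G  0  1  2  2  2  2  2

2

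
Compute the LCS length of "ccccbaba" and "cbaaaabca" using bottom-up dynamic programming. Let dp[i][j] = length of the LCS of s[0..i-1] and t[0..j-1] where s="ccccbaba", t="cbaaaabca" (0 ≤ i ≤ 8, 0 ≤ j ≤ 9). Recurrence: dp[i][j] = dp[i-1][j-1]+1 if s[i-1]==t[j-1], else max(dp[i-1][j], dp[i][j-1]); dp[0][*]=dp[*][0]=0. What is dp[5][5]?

   ''  c  b  a  a  a  a  b  c  a
''  0  0  0  0  0  0  0  0  0  0
 c  0  1  1  1  1  1  1  1  1  1
 c  0  1  1  1  1  1  1  1  2  2
 c  0  1  1  1  1  1  1  1  2  2
 c  0  1  1  1  1  1  1  1  2  2
 b  0  1  2  2  2  2  2  2  2  2
 a  0  1  2  3  3  3  3  3  3  3
 b  0  1  2  3  3  3  3  4  4  4
 a  0  1  2  3  4  4  4  4  4  5

2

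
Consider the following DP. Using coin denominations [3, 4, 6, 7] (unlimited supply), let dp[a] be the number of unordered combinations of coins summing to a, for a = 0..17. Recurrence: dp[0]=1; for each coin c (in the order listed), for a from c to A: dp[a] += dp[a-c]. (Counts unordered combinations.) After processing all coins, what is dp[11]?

after  coin     0     1     2     3     4     5     6     7     8     9    10    11    12    13    14    15    16    17
          3     1     0     0     1     0     0     1     0     0     1     0     0     1     0     0     1     0     0
          4     1     0     0     1     1     0     1     1     1     1     1     1     2     1     1     2     2     1
          6     1     0     0     1     1     0     2     1     1     2     2     1     4     2     2     4     4     2
          7     1     0     0     1     1     0     2     2     1     2     3     2     4     4     4     5     6     5

2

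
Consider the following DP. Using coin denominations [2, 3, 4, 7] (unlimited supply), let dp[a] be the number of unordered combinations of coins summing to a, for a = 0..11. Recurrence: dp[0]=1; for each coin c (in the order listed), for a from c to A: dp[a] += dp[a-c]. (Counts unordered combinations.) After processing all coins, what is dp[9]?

4

after  coin     0     1     2     3     4     5     6     7     8     9    10    11
          2     1     0     1     0     1     0     1     0     1     0     1     0
          3     1     0     1     1     1     1     2     1     2     2     2     2
          4     1     0     1     1     2     1     3     2     4     3     5     4
          7     1     0     1     1     2     1     3     3     4     4     6     6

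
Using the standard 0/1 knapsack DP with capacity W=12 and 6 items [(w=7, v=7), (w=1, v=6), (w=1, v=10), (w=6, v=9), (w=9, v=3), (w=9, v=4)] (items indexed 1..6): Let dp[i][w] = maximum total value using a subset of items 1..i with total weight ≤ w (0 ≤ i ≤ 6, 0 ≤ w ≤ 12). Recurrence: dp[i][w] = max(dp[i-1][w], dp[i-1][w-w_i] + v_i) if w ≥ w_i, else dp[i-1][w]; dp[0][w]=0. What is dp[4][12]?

i\w   0   1   2   3   4   5   6   7   8   9  10  11  12
  0   0   0   0   0   0   0   0   0   0   0   0   0   0
  1   0   0   0   0   0   0   0   7   7   7   7   7   7
  2   0   6   6   6   6   6   6   7  13  13  13  13  13
  3   0  10  16  16  16  16  16  16  17  23  23  23  23
  4   0  10  16  16  16  16  16  19  25  25  25  25  25
  5   0  10  16  16  16  16  16  19  25  25  25  25  25
  6   0  10  16  16  16  16  16  19  25  25  25  25  25

25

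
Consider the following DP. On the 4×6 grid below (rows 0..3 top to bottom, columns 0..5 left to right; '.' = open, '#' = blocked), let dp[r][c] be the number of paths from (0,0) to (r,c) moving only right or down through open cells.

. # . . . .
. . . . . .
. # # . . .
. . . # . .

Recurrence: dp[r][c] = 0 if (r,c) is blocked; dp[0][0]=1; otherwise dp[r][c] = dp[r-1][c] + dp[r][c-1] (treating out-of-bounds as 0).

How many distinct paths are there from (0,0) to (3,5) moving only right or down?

5

r\c   0   1   2   3   4   5
  0   1   0   0   0   0   0
  1   1   1   1   1   1   1
  2   1   0   0   1   2   3
  3   1   1   1   0   2   5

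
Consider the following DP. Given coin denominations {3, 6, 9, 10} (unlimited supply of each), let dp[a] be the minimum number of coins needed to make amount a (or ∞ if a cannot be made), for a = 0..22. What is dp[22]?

3

 a  0  1  2  3  4  5  6  7  8  9 10 11 12 13 14 15 16 17 18 19 20 21 22
dp  0  -  -  1  -  -  1  -  -  1  1  -  2  2  -  2  2  -  2  2  2  3  3
(- denotes ∞ / unreachable)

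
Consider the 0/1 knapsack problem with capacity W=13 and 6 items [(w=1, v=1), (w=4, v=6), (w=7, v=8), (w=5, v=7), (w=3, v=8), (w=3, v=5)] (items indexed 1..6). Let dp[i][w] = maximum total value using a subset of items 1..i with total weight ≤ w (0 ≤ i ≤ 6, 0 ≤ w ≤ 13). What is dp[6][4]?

9

i\w   0   1   2   3   4   5   6   7   8   9  10  11  12  13
  0   0   0   0   0   0   0   0   0   0   0   0   0   0   0
  1   0   1   1   1   1   1   1   1   1   1   1   1   1   1
  2   0   1   1   1   6   7   7   7   7   7   7   7   7   7
  3   0   1   1   1   6   7   7   8   9   9   9  14  15  15
  4   0   1   1   1   6   7   8   8   9  13  14  14  15  16
  5   0   1   1   8   9   9   9  14  15  16  16  17  21  22
  6   0   1   1   8   9   9  13  14  15  16  19  20  21  22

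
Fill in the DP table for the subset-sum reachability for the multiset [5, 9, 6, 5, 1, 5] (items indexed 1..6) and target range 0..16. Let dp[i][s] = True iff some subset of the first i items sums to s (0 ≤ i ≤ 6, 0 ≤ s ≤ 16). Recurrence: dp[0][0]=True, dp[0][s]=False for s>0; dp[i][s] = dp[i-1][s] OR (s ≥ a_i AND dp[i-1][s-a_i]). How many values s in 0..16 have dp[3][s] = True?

7

i\s   0   1   2   3   4   5   6   7   8   9  10  11  12  13  14  15  16
  0   T   F   F   F   F   F   F   F   F   F   F   F   F   F   F   F   F
  1   T   F   F   F   F   T   F   F   F   F   F   F   F   F   F   F   F
  2   T   F   F   F   F   T   F   F   F   T   F   F   F   F   T   F   F
  3   T   F   F   F   F   T   T   F   F   T   F   T   F   F   T   T   F
  4   T   F   F   F   F   T   T   F   F   T   T   T   F   F   T   T   T
  5   T   T   F   F   F   T   T   T   F   T   T   T   T   F   T   T   T
  6   T   T   F   F   F   T   T   T   F   T   T   T   T   F   T   T   T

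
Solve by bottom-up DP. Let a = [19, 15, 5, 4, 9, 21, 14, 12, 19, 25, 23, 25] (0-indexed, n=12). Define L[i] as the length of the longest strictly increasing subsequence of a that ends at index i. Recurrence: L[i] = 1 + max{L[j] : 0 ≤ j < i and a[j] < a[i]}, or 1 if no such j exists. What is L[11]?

6

   i    0    1    2    3    4    5    6    7    8    9   10   11
a[i]   19   15    5    4    9   21   14   12   19   25   23   25
L[i]    1    1    1    1    2    3    3    3    4    5    5    6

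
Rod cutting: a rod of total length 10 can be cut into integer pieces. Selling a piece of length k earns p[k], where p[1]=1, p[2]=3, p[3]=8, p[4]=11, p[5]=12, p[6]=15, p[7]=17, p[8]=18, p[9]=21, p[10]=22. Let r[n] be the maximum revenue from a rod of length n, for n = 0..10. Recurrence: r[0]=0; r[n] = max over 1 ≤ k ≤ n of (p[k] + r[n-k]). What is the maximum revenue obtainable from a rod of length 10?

27

   n    0    1    2    3    4    5    6    7    8    9   10
r[n]    0    1    3    8   11   12   16   19   22   24   27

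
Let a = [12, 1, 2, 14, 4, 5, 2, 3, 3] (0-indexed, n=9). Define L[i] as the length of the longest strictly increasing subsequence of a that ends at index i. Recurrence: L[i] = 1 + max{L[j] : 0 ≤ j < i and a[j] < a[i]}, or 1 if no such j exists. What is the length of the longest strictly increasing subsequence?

4

   i    0    1    2    3    4    5    6    7    8
a[i]   12    1    2   14    4    5    2    3    3
L[i]    1    1    2    3    3    4    2    3    3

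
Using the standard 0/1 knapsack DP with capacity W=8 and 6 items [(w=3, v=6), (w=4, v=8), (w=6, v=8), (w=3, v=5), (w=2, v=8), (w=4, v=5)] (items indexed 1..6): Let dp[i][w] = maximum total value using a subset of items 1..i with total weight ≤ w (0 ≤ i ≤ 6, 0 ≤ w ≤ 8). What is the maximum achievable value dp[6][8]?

19

i\w   0   1   2   3   4   5   6   7   8
  0   0   0   0   0   0   0   0   0   0
  1   0   0   0   6   6   6   6   6   6
  2   0   0   0   6   8   8   8  14  14
  3   0   0   0   6   8   8   8  14  14
  4   0   0   0   6   8   8  11  14  14
  5   0   0   8   8   8  14  16  16  19
  6   0   0   8   8   8  14  16  16  19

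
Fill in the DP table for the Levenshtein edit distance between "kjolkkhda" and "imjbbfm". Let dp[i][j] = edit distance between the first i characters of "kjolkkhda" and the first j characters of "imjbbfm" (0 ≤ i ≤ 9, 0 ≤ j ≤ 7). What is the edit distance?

   ''  i  m  j  b  b  f  m
''  0  1  2  3  4  5  6  7
 k  1  1  2  3  4  5  6  7
 j  2  2  2  2  3  4  5  6
 o  3  3  3  3  3  4  5  6
 l  4  4  4  4  4  4  5  6
 k  5  5  5  5  5  5  5  6
 k  6  6  6  6  6  6  6  6
 h  7  7  7  7  7  7  7  7
 d  8  8  8  8  8  8  8  8
 a  9  9  9  9  9  9  9  9

9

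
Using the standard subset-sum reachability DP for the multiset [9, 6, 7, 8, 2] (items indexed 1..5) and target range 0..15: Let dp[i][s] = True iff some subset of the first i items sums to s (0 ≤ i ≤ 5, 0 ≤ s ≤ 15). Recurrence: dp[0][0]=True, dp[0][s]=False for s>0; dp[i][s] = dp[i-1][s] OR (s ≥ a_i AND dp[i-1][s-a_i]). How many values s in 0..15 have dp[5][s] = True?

11

i\s   0   1   2   3   4   5   6   7   8   9  10  11  12  13  14  15
  0   T   F   F   F   F   F   F   F   F   F   F   F   F   F   F   F
  1   T   F   F   F   F   F   F   F   F   T   F   F   F   F   F   F
  2   T   F   F   F   F   F   T   F   F   T   F   F   F   F   F   T
  3   T   F   F   F   F   F   T   T   F   T   F   F   F   T   F   T
  4   T   F   F   F   F   F   T   T   T   T   F   F   F   T   T   T
  5   T   F   T   F   F   F   T   T   T   T   T   T   F   T   T   T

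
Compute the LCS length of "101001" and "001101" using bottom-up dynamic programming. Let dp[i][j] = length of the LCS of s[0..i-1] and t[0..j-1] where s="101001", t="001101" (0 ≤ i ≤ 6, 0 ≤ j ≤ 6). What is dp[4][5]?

   ''  0  0  1  1  0  1
''  0  0  0  0  0  0  0
 1  0  0  0  1  1  1  1
 0  0  1  1  1  1  2  2
 1  0  1  1  2  2  2  3
 0  0  1  2  2  2  3  3
 0  0  1  2  2  2  3  3
 1  0  1  2  3  3  3  4

3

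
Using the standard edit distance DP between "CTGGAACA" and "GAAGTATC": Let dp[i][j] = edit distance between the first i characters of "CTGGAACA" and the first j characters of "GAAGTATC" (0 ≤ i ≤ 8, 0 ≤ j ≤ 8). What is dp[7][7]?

5

   ''  G  A  A  G  T  A  T  C
''  0  1  2  3  4  5  6  7  8
 C  1  1  2  3  4  5  6  7  7
 T  2  2  2  3  4  4  5  6  7
 G  3  2  3  3  3  4  5  6  7
 G  4  3  3  4  3  4  5  6  7
 A  5  4  3  3  4  4  4  5  6
 A  6  5  4  3  4  5  4  5  6
 C  7  6  5  4  4  5  5  5  5
 A  8  7  6  5  5  5  5  6  6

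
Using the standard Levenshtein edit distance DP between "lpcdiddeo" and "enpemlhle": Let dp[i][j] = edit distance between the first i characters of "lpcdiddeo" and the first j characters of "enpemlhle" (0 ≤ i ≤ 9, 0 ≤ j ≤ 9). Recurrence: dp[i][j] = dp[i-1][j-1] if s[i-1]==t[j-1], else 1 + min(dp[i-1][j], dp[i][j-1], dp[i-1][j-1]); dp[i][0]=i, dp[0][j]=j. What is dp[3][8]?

7

   ''  e  n  p  e  m  l  h  l  e
''  0  1  2  3  4  5  6  7  8  9
 l  1  1  2  3  4  5  5  6  7  8
 p  2  2  2  2  3  4  5  6  7  8
 c  3  3  3  3  3  4  5  6  7  8
 d  4  4  4  4  4  4  5  6  7  8
 i  5  5  5  5  5  5  5  6  7  8
 d  6  6  6  6  6  6  6  6  7  8
 d  7  7  7  7  7  7  7  7  7  8
 e  8  7  8  8  7  8  8  8  8  7
 o  9  8  8  9  8  8  9  9  9  8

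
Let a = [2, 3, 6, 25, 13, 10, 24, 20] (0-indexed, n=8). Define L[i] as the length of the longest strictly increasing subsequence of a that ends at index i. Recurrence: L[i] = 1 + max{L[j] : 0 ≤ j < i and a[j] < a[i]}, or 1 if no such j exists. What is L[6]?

   i    0    1    2    3    4    5    6    7
a[i]    2    3    6   25   13   10   24   20
L[i]    1    2    3    4    4    4    5    5

5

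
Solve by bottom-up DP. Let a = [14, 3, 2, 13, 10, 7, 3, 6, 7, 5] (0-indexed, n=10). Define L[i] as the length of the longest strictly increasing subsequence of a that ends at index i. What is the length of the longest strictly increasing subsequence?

   i    0    1    2    3    4    5    6    7    8    9
a[i]   14    3    2   13   10    7    3    6    7    5
L[i]    1    1    1    2    2    2    2    3    4    3

4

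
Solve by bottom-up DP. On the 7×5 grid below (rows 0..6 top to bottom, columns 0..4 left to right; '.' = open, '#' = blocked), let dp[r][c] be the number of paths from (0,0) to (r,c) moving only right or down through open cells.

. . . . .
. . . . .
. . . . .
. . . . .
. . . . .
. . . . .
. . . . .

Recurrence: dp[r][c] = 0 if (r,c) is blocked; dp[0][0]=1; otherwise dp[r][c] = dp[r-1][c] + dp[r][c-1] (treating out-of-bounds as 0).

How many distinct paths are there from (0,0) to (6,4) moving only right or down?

r\c   0   1   2   3   4
  0   1   1   1   1   1
  1   1   2   3   4   5
  2   1   3   6  10  15
  3   1   4  10  20  35
  4   1   5  15  35  70
  5   1   6  21  56 126
  6   1   7  28  84 210

210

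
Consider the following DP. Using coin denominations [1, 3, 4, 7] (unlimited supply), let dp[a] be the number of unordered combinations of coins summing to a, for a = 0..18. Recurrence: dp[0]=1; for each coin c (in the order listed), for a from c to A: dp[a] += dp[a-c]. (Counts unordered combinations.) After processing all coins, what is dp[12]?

after  coin     0     1     2     3     4     5     6     7     8     9    10    11    12    13    14    15    16    17    18
          1     1     1     1     1     1     1     1     1     1     1     1     1     1     1     1     1     1     1     1
          3     1     1     1     2     2     2     3     3     3     4     4     4     5     5     5     6     6     6     7
          4     1     1     1     2     3     3     4     5     6     7     8     9    11    12    13    15    17    18    20
          7     1     1     1     2     3     3     4     6     7     8    10    12    14    16    19    22    25    28    32

14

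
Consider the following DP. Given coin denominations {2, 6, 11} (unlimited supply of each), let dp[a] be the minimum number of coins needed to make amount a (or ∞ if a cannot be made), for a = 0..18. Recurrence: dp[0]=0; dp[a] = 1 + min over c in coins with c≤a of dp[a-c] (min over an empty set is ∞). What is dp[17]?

 a  0  1  2  3  4  5  6  7  8  9 10 11 12 13 14 15 16 17 18
dp  0  -  1  -  2  -  1  -  2  -  3  1  2  2  3  3  4  2  3
(- denotes ∞ / unreachable)

2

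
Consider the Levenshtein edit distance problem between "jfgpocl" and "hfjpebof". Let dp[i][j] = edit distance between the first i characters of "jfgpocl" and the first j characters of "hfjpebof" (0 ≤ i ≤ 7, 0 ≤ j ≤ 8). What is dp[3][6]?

5

   ''  h  f  j  p  e  b  o  f
''  0  1  2  3  4  5  6  7  8
 j  1  1  2  2  3  4  5  6  7
 f  2  2  1  2  3  4  5  6  6
 g  3  3  2  2  3  4  5  6  7
 p  4  4  3  3  2  3  4  5  6
 o  5  5  4  4  3  3  4  4  5
 c  6  6  5  5  4  4  4  5  5
 l  7  7  6  6  5  5  5  5  6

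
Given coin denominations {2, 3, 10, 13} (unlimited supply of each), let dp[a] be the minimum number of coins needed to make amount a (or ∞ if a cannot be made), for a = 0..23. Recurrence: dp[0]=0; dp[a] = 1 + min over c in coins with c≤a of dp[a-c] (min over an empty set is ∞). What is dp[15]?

2

 a  0  1  2  3  4  5  6  7  8  9 10 11 12 13 14 15 16 17 18 19 20 21 22 23
dp  0  -  1  1  2  2  2  3  3  3  1  4  2  1  3  2  2  3  3  3  2  4  3  2
(- denotes ∞ / unreachable)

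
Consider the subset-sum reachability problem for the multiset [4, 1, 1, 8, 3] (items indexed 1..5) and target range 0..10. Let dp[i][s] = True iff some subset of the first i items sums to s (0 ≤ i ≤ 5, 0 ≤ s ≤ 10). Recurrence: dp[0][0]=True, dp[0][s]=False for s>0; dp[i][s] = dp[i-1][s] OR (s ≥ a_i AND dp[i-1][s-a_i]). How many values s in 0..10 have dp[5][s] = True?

11

i\s   0   1   2   3   4   5   6   7   8   9  10
  0   T   F   F   F   F   F   F   F   F   F   F
  1   T   F   F   F   T   F   F   F   F   F   F
  2   T   T   F   F   T   T   F   F   F   F   F
  3   T   T   T   F   T   T   T   F   F   F   F
  4   T   T   T   F   T   T   T   F   T   T   T
  5   T   T   T   T   T   T   T   T   T   T   T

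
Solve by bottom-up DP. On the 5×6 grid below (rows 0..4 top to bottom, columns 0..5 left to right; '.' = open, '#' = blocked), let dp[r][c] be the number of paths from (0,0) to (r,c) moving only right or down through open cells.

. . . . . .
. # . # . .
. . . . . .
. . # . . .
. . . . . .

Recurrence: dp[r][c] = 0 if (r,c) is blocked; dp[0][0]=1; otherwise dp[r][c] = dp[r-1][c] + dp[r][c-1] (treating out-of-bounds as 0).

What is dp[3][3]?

2

r\c   0   1   2   3   4   5
  0   1   1   1   1   1   1
  1   1   0   1   0   1   2
  2   1   1   2   2   3   5
  3   1   2   0   2   5  10
  4   1   3   3   5  10  20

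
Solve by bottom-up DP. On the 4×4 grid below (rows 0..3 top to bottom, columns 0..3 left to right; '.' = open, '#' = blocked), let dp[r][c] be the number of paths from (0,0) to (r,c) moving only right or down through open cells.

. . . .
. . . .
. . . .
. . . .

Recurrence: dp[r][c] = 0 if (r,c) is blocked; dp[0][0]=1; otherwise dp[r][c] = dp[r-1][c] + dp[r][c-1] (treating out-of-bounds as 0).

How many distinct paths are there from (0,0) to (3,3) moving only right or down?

20

r\c   0   1   2   3
  0   1   1   1   1
  1   1   2   3   4
  2   1   3   6  10
  3   1   4  10  20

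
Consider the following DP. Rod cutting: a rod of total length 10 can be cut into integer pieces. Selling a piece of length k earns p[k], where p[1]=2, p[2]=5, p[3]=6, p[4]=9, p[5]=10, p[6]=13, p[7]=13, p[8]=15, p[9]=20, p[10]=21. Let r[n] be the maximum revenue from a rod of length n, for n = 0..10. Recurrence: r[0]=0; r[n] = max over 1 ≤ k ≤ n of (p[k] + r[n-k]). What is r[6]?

   n    0    1    2    3    4    5    6    7    8    9   10
r[n]    0    2    5    7   10   12   15   17   20   22   25

15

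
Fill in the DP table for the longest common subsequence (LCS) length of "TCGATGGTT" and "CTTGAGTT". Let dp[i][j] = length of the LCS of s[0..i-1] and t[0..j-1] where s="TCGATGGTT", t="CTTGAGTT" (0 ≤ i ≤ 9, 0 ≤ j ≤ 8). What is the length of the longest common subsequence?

   ''  C  T  T  G  A  G  T  T
''  0  0  0  0  0  0  0  0  0
 T  0  0  1  1  1  1  1  1  1
 C  0  1  1  1  1  1  1  1  1
 G  0  1  1  1  2  2  2  2  2
 A  0  1  1  1  2  3  3  3  3
 T  0  1  2  2  2  3  3  4  4
 G  0  1  2  2  3  3  4  4  4
 G  0  1  2  2  3  3  4  4  4
 T  0  1  2  3  3  3  4  5  5
 T  0  1  2  3  3  3  4  5  6

6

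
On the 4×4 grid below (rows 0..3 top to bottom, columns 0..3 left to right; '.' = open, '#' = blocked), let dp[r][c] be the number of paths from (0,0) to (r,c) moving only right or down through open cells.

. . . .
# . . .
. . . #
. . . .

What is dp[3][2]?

r\c   0   1   2   3
  0   1   1   1   1
  1   0   1   2   3
  2   0   1   3   0
  3   0   1   4   4

4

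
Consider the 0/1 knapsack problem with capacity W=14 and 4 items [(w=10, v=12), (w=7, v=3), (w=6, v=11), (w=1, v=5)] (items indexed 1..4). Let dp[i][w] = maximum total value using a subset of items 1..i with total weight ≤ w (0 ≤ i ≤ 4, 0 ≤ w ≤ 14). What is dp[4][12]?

i\w   0   1   2   3   4   5   6   7   8   9  10  11  12  13  14
  0   0   0   0   0   0   0   0   0   0   0   0   0   0   0   0
  1   0   0   0   0   0   0   0   0   0   0  12  12  12  12  12
  2   0   0   0   0   0   0   0   3   3   3  12  12  12  12  12
  3   0   0   0   0   0   0  11  11  11  11  12  12  12  14  14
  4   0   5   5   5   5   5  11  16  16  16  16  17  17  17  19

17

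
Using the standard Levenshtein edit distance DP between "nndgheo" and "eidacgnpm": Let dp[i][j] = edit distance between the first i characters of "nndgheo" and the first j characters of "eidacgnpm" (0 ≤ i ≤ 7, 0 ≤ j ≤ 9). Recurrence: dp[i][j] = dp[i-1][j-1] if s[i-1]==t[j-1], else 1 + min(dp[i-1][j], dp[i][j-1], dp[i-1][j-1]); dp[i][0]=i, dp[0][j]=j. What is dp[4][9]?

   ''  e  i  d  a  c  g  n  p  m
''  0  1  2  3  4  5  6  7  8  9
 n  1  1  2  3  4  5  6  6  7  8
 n  2  2  2  3  4  5  6  6  7  8
 d  3  3  3  2  3  4  5  6  7  8
 g  4  4  4  3  3  4  4  5  6  7
 h  5  5  5  4  4  4  5  5  6  7
 e  6  5  6  5  5  5  5  6  6  7
 o  7  6  6  6  6  6  6  6  7  7

7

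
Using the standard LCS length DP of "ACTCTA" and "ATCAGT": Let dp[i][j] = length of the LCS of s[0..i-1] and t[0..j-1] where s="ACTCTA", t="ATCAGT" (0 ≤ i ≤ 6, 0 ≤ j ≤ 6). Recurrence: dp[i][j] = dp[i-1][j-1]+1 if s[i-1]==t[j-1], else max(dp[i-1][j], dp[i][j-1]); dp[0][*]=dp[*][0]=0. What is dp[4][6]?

   ''  A  T  C  A  G  T
''  0  0  0  0  0  0  0
 A  0  1  1  1  1  1  1
 C  0  1  1  2  2  2  2
 T  0  1  2  2  2  2  3
 C  0  1  2  3  3  3  3
 T  0  1  2  3  3  3  4
 A  0  1  2  3  4  4  4

3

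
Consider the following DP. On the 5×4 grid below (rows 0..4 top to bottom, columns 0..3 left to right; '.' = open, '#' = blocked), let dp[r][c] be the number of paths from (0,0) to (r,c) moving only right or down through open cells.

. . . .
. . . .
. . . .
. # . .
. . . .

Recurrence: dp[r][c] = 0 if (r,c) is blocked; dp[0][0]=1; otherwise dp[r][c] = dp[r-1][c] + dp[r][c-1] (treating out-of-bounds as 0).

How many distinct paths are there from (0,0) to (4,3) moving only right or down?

r\c   0   1   2   3
  0   1   1   1   1
  1   1   2   3   4
  2   1   3   6  10
  3   1   0   6  16
  4   1   1   7  23

23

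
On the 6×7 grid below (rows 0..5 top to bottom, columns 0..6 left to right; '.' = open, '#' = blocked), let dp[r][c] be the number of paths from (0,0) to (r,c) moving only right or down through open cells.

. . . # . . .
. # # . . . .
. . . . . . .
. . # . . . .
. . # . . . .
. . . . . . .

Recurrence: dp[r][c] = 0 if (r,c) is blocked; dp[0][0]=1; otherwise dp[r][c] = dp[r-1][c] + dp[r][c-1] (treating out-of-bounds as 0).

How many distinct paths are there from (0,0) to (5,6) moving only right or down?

r\c   0   1   2   3   4   5   6
  0   1   1   1   0   0   0   0
  1   1   0   0   0   0   0   0
  2   1   1   1   1   1   1   1
  3   1   2   0   1   2   3   4
  4   1   3   0   1   3   6  10
  5   1   4   4   5   8  14  24

24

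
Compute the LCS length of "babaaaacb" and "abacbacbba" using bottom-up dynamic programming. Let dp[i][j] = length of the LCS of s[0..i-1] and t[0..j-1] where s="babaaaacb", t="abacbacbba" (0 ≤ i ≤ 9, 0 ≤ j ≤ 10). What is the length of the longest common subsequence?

   ''  a  b  a  c  b  a  c  b  b  a
''  0  0  0  0  0  0  0  0  0  0  0
 b  0  0  1  1  1  1  1  1  1  1  1
 a  0  1  1  2  2  2  2  2  2  2  2
 b  0  1  2  2  2  3  3  3  3  3  3
 a  0  1  2  3  3  3  4  4  4  4  4
 a  0  1  2  3  3  3  4  4  4  4  5
 a  0  1  2  3  3  3  4  4  4  4  5
 a  0  1  2  3  3  3  4  4  4  4  5
 c  0  1  2  3  4  4  4  5  5  5  5
 b  0  1  2  3  4  5  5  5  6  6  6

6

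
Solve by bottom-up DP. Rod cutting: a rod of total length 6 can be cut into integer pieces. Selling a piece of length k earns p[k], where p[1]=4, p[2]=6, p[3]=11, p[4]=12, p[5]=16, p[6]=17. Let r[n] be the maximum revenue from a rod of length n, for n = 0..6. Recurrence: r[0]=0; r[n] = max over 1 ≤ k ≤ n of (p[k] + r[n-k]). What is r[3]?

12

   n    0    1    2    3    4    5    6
r[n]    0    4    8   12   16   20   24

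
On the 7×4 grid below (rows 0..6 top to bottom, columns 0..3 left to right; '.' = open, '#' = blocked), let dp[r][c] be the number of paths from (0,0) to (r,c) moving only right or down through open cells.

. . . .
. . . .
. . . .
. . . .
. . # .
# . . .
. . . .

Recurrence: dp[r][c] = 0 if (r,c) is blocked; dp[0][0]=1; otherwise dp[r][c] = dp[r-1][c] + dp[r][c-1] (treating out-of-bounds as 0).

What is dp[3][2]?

r\c   0   1   2   3
  0   1   1   1   1
  1   1   2   3   4
  2   1   3   6  10
  3   1   4  10  20
  4   1   5   0  20
  5   0   5   5  25
  6   0   5  10  35

10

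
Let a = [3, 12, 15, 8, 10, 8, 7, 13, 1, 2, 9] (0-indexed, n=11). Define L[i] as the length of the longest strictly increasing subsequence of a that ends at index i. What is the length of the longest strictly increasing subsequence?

   i    0    1    2    3    4    5    6    7    8    9   10
a[i]    3   12   15    8   10    8    7   13    1    2    9
L[i]    1    2    3    2    3    2    2    4    1    2    3

4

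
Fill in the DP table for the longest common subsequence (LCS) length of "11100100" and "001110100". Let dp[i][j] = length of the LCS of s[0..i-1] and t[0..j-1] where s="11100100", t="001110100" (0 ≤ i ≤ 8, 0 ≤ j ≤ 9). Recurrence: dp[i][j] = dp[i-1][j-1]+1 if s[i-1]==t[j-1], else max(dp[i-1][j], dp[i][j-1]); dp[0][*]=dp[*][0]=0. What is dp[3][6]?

3

   ''  0  0  1  1  1  0  1  0  0
''  0  0  0  0  0  0  0  0  0  0
 1  0  0  0  1  1  1  1  1  1  1
 1  0  0  0  1  2  2  2  2  2  2
 1  0  0  0  1  2  3  3  3  3  3
 0  0  1  1  1  2  3  4  4  4  4
 0  0  1  2  2  2  3  4  4  5  5
 1  0  1  2  3  3  3  4  5  5  5
 0  0  1  2  3  3  3  4  5  6  6
 0  0  1  2  3  3  3  4  5  6  7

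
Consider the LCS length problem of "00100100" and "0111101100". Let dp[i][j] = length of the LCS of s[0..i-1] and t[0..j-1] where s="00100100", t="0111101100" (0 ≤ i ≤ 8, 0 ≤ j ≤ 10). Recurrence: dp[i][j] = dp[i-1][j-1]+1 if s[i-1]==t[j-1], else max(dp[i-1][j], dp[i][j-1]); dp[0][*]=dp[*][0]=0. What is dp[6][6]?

3

   ''  0  1  1  1  1  0  1  1  0  0
''  0  0  0  0  0  0  0  0  0  0  0
 0  0  1  1  1  1  1  1  1  1  1  1
 0  0  1  1  1  1  1  2  2  2  2  2
 1  0  1  2  2  2  2  2  3  3  3  3
 0  0  1  2  2  2  2  3  3  3  4  4
 0  0  1  2  2  2  2  3  3  3  4  5
 1  0  1  2  3  3  3  3  4  4  4  5
 0  0  1  2  3  3  3  4  4  4  5  5
 0  0  1  2  3  3  3  4  4  4  5  6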